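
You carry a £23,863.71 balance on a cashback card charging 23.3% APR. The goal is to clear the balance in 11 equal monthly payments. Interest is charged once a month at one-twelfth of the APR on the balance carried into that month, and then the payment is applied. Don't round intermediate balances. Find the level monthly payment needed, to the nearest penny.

£2,430.26

Monthly rate r = 23.3%/12 = 1.94167% = 0.0194167.
Level-payment amortization: P = B₀·r / (1 − (1+r)^(−n)) = 23863.71·0.0194167 / (1 − 1.01942^(−11)).
Denominator 1 − (1+r)^(−11) = 0.190660059.
P = 463.354 / 0.190660059 ≈ 2430.26.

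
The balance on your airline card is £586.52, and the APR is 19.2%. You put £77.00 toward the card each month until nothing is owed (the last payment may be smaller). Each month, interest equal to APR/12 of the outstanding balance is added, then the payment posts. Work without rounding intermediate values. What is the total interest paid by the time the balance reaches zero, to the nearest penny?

£44.02

Monthly rate r = 19.2%/12 = 1.6% = 0.016.
Payoff takes n = ⌈−ln(1 − rB₀/P)/ln(1+r)⌉ = ⌈8.188⌉ = 9 payments; the last is £14.54.
Total paid = 8·£77.00 + £14.54 = £630.54.
Total interest = total paid − principal = £630.54 − £586.52 = £44.02.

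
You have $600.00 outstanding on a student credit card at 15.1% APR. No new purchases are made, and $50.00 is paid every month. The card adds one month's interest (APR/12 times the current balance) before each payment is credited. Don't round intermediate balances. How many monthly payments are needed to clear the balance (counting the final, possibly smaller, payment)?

Monthly rate r = 15.1%/12 = 1.25833% = 0.0125833.
Recurrence: B ← B·(1+r) − $50.00.
Month 1: interest $7.55; balance after payment $557.55.
Month 2: interest $7.02; balance after payment $514.57.
Closed form: n = −ln(1 − rB₀/P)/ln(1+r) = −ln(0.849)/ln(1.01258) ≈ 13.091, so the balance reaches zero during payment 14.

14 payments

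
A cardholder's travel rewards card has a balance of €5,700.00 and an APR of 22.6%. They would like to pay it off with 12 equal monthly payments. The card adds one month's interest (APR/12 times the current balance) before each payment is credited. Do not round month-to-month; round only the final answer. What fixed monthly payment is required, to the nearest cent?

Monthly rate r = 22.6%/12 = 1.88333% = 0.0188333.
Level-payment amortization: P = B₀·r / (1 − (1+r)^(−n)) = 5700.00·0.0188333 / (1 − 1.01883^(−12)).
Denominator 1 − (1+r)^(−12) = 0.200603477.
P = 107.35 / 0.200603477 ≈ 535.14.

€535.14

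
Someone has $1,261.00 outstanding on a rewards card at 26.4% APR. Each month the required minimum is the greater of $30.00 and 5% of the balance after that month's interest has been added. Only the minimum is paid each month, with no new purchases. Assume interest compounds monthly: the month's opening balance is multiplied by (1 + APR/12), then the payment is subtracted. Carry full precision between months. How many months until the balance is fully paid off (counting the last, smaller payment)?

Monthly rate r = 26.4%/12 = 2.2% = 0.022.
While 5% of the post-interest balance exceeds $30.00, each month B ← (B·(1+r))·(1 − 0.05), i.e. B shrinks by the factor (1+r)·0.95 = 0.9709.
This holds for months 1–26. Entering month 27 the balance is $585.13; 5% of the post-interest balance is now below $30.00, so the flat $30.00 minimum applies from here.
From month 27 a fixed $30.00 at rate r clears $585.13 in 26 more payments. Total: 26 + 26 = 52 months.

52 months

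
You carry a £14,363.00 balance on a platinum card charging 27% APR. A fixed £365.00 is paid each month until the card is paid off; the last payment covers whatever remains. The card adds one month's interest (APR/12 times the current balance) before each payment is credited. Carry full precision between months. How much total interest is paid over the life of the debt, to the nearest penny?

Monthly rate r = 27%/12 = 2.25% = 0.0225.
Payoff takes n = ⌈−ln(1 − rB₀/P)/ln(1+r)⌉ = ⌈97.356⌉ = 98 payments; the last is £130.77.
Total paid = 97·£365.00 + £130.77 = £35,535.77.
Total interest = total paid − principal = £35,535.77 − £14,363.00 = £21,172.77.

£21,172.77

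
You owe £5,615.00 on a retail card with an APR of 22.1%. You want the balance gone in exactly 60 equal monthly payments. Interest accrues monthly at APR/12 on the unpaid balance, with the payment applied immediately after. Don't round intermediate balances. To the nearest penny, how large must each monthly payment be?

Monthly rate r = 22.1%/12 = 1.84167% = 0.0184167.
Level-payment amortization: P = B₀·r / (1 − (1+r)^(−n)) = 5615.00·0.0184167 / (1 − 1.01842^(−60)).
Denominator 1 − (1+r)^(−60) = 0.665443003.
P = 103.41 / 0.665443003 ≈ 155.40.

£155.40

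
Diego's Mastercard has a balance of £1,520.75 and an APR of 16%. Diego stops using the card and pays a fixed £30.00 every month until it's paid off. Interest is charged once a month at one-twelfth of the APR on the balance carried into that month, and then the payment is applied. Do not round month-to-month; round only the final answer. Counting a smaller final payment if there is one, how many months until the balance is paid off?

Monthly rate r = 16%/12 = 1.33333% = 0.0133333.
Recurrence: B ← B·(1+r) − £30.00.
Month 1: interest £20.28; balance after payment £1,511.03.
Month 2: interest £20.15; balance after payment £1,501.17.
Closed form: n = −ln(1 − rB₀/P)/ln(1+r) = −ln(0.32411)/ln(1.01333) ≈ 85.062, so the balance reaches zero during payment 86.

86 months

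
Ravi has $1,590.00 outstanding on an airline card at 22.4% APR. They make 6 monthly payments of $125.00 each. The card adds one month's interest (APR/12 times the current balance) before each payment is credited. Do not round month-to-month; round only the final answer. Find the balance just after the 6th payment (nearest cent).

$990.72

Monthly rate r = 22.4%/12 = 1.86667% = 0.0186667.
Each month: B ← B·(1+r) − $125.00.
Month 1: interest $29.68; balance after payment $1,494.68.
Month 2: interest $27.90; balance after payment $1,397.58.
Month 3: interest $26.09; balance after payment $1,298.67.
Month 4: interest $24.24; balance after payment $1,197.91.
Month 5: interest $22.36; balance after payment $1,095.27.
Month 6: interest $20.45; balance after payment $990.72.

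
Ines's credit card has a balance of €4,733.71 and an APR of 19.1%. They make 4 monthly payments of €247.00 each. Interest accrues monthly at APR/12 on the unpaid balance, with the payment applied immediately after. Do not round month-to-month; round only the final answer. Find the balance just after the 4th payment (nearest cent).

Monthly rate r = 19.1%/12 = 1.59167% = 0.0159167.
Each month: B ← B·(1+r) − €247.00.
Month 1: interest €75.34; balance after payment €4,562.05.
Month 2: interest €72.61; balance after payment €4,387.67.
Month 3: interest €69.84; balance after payment €4,210.50.
Month 4: interest €67.02; balance after payment €4,030.52.

€4,030.52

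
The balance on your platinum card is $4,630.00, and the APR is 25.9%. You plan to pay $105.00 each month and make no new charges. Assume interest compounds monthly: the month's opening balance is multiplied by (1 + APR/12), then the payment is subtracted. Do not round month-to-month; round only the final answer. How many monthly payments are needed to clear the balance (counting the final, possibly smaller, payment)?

Monthly rate r = 25.9%/12 = 2.15833% = 0.0215833.
Recurrence: B ← B·(1+r) − $105.00.
Month 1: interest $99.93; balance after payment $4,624.93.
Month 2: interest $99.82; balance after payment $4,619.75.
Closed form: n = −ln(1 − rB₀/P)/ln(1+r) = −ln(0.048278)/ln(1.02158) ≈ 141.932, so the balance reaches zero during payment 142.

142 months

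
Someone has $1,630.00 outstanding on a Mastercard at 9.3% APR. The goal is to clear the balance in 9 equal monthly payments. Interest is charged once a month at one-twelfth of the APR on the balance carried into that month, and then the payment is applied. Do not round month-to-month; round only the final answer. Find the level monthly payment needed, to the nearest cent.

Monthly rate r = 9.3%/12 = 0.775% = 0.00775.
Level-payment amortization: P = B₀·r / (1 − (1+r)^(−n)) = 1630.00·0.00775 / (1 − 1.00775^(−9)).
Denominator 1 − (1+r)^(−9) = 0.067122242.
P = 12.6325 / 0.067122242 ≈ 188.20.

$188.20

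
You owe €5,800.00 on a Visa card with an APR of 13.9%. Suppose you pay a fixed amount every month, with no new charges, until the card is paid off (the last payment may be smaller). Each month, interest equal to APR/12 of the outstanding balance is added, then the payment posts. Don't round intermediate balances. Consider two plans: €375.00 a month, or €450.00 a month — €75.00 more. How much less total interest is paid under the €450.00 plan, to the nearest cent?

€110.61

Monthly rate r = 13.9%/12 = 1.15833% = 0.0115833.
At €375.00/mo: n = ⌈−ln(1 − rB₀/P)/ln(1+r)⌉ = 18 payments (last €53.56); total interest = total paid − €5,800.00 = €628.56.
At €450.00/mo: 15 payments (last €17.95); total interest €517.95.
Interest saved = €628.56 − €517.95 = €110.61.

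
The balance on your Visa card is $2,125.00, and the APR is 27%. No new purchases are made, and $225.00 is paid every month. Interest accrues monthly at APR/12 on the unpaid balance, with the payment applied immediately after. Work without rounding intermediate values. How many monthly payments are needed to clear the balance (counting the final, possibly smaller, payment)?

11 payments

Monthly rate r = 27%/12 = 2.25% = 0.0225.
Recurrence: B ← B·(1+r) − $225.00.
Month 1: interest $47.81; balance after payment $1,947.81.
Month 2: interest $43.83; balance after payment $1,766.64.
Closed form: n = −ln(1 − rB₀/P)/ln(1+r) = −ln(0.7875)/ln(1.0225) ≈ 10.736, so the balance reaches zero during payment 11.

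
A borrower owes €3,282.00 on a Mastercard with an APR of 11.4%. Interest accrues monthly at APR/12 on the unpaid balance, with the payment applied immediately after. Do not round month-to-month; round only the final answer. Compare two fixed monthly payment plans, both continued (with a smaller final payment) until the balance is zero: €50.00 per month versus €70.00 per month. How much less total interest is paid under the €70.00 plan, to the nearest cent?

Monthly rate r = 11.4%/12 = 0.95% = 0.0095.
At €50.00/mo: n = ⌈−ln(1 − rB₀/P)/ln(1+r)⌉ = 104 payments (last €16.81); total interest = total paid − €3,282.00 = €1,884.81.
At €70.00/mo: 63 payments (last €24.61); total interest €1,082.61.
Interest saved = €1,884.81 − €1,082.61 = €802.20.

€802.20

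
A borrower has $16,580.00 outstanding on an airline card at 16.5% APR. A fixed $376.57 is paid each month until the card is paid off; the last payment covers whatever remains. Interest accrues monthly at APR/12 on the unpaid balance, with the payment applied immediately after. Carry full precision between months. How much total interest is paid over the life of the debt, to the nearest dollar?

Monthly rate r = 16.5%/12 = 1.375% = 0.01375.
Payoff takes n = ⌈−ln(1 − rB₀/P)/ln(1+r)⌉ = ⌈68.091⌉ = 69 payments; the last is $34.66.
Total paid = 68·$376.57 + $34.66 = $25,641.42.
Total interest = total paid − principal = $25,641.42 − $16,580.00 = $9,061.42.

$9,061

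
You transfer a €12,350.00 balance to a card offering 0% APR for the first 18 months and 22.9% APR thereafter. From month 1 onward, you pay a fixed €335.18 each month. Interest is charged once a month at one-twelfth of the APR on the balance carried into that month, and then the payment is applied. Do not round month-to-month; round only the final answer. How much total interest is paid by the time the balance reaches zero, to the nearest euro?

Promo months 1–18 at r₀ = 0%/12 = 0; months 19+ at r₁ = 22.9%/12 = 0.0190833.
After month 18 (no interest yet): B = €12,350.00 − 18·€335.18 = €6,316.76.
Then at r₁ with €335.18/mo: n₂ = −ln(1 − r₁·B/P)/ln(1+r₁) ≈ 23.58 → 24 more payments.
Total paid = 41·€335.18 + €194.87 = €13,937.25; interest = €13,937.25 − €12,350.00 = €1,587.25.

€1,587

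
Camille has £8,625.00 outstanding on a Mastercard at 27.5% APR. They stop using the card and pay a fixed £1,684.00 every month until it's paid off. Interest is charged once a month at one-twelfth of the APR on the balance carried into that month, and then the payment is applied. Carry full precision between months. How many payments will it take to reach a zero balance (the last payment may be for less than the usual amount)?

Monthly rate r = 27.5%/12 = 2.29167% = 0.0229167.
Recurrence: B ← B·(1+r) − £1,684.00.
Month 1: interest £197.66; balance after payment £7,138.66.
Month 2: interest £163.59; balance after payment £5,618.25.
Month 3: interest £128.75; balance after payment £4,063.00.
Month 4: interest £93.11; balance after payment £2,472.11.
Month 5: interest £56.65; balance after payment £844.77.
Month 6: interest £19.36; balance after payment £0.00.

6 months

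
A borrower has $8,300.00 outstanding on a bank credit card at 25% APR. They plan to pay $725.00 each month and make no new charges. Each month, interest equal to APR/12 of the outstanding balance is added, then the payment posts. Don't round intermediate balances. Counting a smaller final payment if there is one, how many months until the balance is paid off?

14 months

Monthly rate r = 25%/12 = 2.08333% = 0.0208333.
Recurrence: B ← B·(1+r) − $725.00.
Month 1: interest $172.92; balance after payment $7,747.92.
Month 2: interest $161.41; balance after payment $7,184.33.
Closed form: n = −ln(1 − rB₀/P)/ln(1+r) = −ln(0.76149)/ln(1.02083) ≈ 13.214, so the balance reaches zero during payment 14.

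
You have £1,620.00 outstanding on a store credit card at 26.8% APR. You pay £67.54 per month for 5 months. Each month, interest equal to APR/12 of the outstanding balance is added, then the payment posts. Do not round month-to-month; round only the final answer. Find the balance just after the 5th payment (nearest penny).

£1,456.04

Monthly rate r = 26.8%/12 = 2.23333% = 0.0223333.
Each month: B ← B·(1+r) − £67.54.
Month 1: interest £36.18; balance after payment £1,588.64.
Month 2: interest £35.48; balance after payment £1,556.58.
Month 3: interest £34.76; balance after payment £1,523.80.
Month 4: interest £34.03; balance after payment £1,490.29.
Month 5: interest £33.28; balance after payment £1,456.04.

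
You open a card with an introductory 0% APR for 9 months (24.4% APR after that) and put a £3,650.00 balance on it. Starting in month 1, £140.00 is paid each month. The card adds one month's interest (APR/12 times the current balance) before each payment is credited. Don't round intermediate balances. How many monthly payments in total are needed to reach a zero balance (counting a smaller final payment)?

Promo months 1–9 at r₀ = 0%/12 = 0; months 10+ at r₁ = 24.4%/12 = 0.0203333.
After month 9 (no interest yet): B = £3,650.00 − 9·£140.00 = £2,390.00.
Then at r₁ with £140.00/mo: n₂ = −ln(1 − r₁·B/P)/ln(1+r₁) ≈ 21.18 → 22 more payments.

31 payments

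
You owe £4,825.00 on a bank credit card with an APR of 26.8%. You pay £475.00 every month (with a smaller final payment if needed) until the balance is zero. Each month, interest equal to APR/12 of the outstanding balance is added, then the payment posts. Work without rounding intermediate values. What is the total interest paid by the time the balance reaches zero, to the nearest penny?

Monthly rate r = 26.8%/12 = 2.23333% = 0.0223333.
Payoff takes n = ⌈−ln(1 − rB₀/P)/ln(1+r)⌉ = ⌈11.649⌉ = 12 payments; the last is £309.39.
Total paid = 11·£475.00 + £309.39 = £5,534.39.
Total interest = total paid − principal = £5,534.39 − £4,825.00 = £709.39.

£709.39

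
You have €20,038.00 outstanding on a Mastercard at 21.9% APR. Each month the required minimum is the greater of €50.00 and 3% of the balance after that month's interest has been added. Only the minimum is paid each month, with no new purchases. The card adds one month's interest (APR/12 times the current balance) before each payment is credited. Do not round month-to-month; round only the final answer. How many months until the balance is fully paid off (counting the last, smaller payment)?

Monthly rate r = 21.9%/12 = 1.825% = 0.01825.
While 3% of the post-interest balance exceeds €50.00, each month B ← (B·(1+r))·(1 − 0.03), i.e. B shrinks by the factor (1+r)·0.97 = 0.9877.
This holds for months 1–203. Entering month 204 the balance is €1,625.41; 3% of the post-interest balance is now below €50.00, so the flat €50.00 minimum applies from here.
From month 204 a fixed €50.00 at rate r clears €1,625.41 in 50 more payments. Total: 203 + 50 = 253 months.

253 months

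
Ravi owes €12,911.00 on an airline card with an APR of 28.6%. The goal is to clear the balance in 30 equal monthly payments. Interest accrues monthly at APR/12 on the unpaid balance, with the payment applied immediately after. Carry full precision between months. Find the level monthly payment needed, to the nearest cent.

Monthly rate r = 28.6%/12 = 2.38333% = 0.0238333.
Level-payment amortization: P = B₀·r / (1 − (1+r)^(−n)) = 12911.00·0.0238333 / (1 − 1.02383^(−30)).
Denominator 1 − (1+r)^(−30) = 0.506687577.
P = 307.712 / 0.506687577 ≈ 607.30.

€607.30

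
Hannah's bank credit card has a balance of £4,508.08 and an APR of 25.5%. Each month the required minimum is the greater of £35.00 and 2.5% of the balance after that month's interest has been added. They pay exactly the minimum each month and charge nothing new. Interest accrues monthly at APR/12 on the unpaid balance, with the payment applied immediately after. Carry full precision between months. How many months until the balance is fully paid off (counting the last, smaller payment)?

363 months

Monthly rate r = 25.5%/12 = 2.125% = 0.02125.
While 2.5% of the post-interest balance exceeds £35.00, each month B ← (B·(1+r))·(1 − 0.025), i.e. B shrinks by the factor (1+r)·0.975 = 0.99572.
This holds for months 1–278. Entering month 279 the balance is £1,367.70; 2.5% of the post-interest balance is now below £35.00, so the flat £35.00 minimum applies from here.
From month 279 a fixed £35.00 at rate r clears £1,367.70 in 85 more payments. Total: 278 + 85 = 363 months.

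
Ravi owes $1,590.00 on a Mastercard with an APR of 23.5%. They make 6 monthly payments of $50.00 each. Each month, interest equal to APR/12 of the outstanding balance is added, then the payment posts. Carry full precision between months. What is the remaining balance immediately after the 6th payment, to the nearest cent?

Monthly rate r = 23.5%/12 = 1.95833% = 0.0195833.
Each month: B ← B·(1+r) − $50.00.
Month 1: interest $31.14; balance after payment $1,571.14.
Month 2: interest $30.77; balance after payment $1,551.91.
Month 3: interest $30.39; balance after payment $1,532.30.
Month 4: interest $30.01; balance after payment $1,512.30.
Month 5: interest $29.62; balance after payment $1,491.92.
Month 6: interest $29.22; balance after payment $1,471.14.

$1,471.14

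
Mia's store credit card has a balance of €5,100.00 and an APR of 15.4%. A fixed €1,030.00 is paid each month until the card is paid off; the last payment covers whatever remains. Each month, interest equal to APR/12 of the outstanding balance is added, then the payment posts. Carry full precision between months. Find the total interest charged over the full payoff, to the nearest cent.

Monthly rate r = 15.4%/12 = 1.28333% = 0.0128333.
Payoff takes n = ⌈−ln(1 − rB₀/P)/ln(1+r)⌉ = ⌈5.149⌉ = 6 payments; the last is €153.82.
Total paid = 5·€1,030.00 + €153.82 = €5,303.82.
Total interest = total paid − principal = €5,303.82 − €5,100.00 = €203.82.

€203.82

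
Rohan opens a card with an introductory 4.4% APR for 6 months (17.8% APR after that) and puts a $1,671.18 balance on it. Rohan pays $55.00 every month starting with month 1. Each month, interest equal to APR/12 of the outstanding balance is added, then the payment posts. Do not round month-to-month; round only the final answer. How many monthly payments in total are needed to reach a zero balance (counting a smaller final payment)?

38 months

Promo months 1–6 at r₀ = 4.4%/12 = 0.00366667; months 7+ at r₁ = 17.8%/12 = 0.0148333.
After month 6: iterate B ← B·(1+r₀) − $55.00 for 6 months → $1,375.24.
Then at r₁ with $55.00/mo: n₂ = −ln(1 − r₁·B/P)/ln(1+r₁) ≈ 31.48 → 32 more payments.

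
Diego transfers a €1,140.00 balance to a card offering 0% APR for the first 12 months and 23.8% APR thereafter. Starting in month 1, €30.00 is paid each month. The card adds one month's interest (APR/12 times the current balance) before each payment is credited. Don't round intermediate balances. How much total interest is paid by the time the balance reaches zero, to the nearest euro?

€327

Promo months 1–12 at r₀ = 0%/12 = 0; months 13+ at r₁ = 23.8%/12 = 0.0198333.
After month 12 (no interest yet): B = €1,140.00 − 12·€30.00 = €780.00.
Then at r₁ with €30.00/mo: n₂ = −ln(1 − r₁·B/P)/ln(1+r₁) ≈ 36.92 → 37 more payments.
Total paid = 48·€30.00 + €27.47 = €1,467.47; interest = €1,467.47 − €1,140.00 = €327.47.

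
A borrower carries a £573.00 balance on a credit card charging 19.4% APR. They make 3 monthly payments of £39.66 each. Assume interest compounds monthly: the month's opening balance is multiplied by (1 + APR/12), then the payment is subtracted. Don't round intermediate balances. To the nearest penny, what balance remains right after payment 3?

£480.33

Monthly rate r = 19.4%/12 = 1.61667% = 0.0161667.
Each month: B ← B·(1+r) − £39.66.
Month 1: interest £9.26; balance after payment £542.60.
Month 2: interest £8.77; balance after payment £511.72.
Month 3: interest £8.27; balance after payment £480.33.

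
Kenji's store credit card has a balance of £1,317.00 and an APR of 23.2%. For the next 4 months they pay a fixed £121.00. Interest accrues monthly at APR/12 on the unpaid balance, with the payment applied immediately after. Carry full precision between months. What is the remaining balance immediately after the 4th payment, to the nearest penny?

£923.62

Monthly rate r = 23.2%/12 = 1.93333% = 0.0193333.
Each month: B ← B·(1+r) − £121.00.
Month 1: interest £25.46; balance after payment £1,221.46.
Month 2: interest £23.61; balance after payment £1,124.08.
Month 3: interest £21.73; balance after payment £1,024.81.
Month 4: interest £19.81; balance after payment £923.62.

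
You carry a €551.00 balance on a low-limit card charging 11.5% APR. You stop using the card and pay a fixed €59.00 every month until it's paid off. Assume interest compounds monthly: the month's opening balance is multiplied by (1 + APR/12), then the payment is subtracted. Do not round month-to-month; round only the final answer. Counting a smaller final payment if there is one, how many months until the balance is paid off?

10 payments

Monthly rate r = 11.5%/12 = 0.958333% = 0.00958333.
Recurrence: B ← B·(1+r) − €59.00.
Month 1: interest €5.28; balance after payment €497.28.
Month 2: interest €4.77; balance after payment €443.05.
Closed form: n = −ln(1 − rB₀/P)/ln(1+r) = −ln(0.9105)/ln(1.00958) ≈ 9.830, so the balance reaches zero during payment 10.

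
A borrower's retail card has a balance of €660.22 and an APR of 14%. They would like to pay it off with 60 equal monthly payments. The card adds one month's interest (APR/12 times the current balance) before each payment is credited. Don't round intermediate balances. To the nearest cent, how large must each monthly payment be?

Monthly rate r = 14%/12 = 1.16667% = 0.0116667.
Level-payment amortization: P = B₀·r / (1 − (1+r)^(−n)) = 660.22·0.0116667 / (1 − 1.01167^(−60)).
Denominator 1 − (1+r)^(−60) = 0.501398525.
P = 7.70257 / 0.501398525 ≈ 15.36.

€15.36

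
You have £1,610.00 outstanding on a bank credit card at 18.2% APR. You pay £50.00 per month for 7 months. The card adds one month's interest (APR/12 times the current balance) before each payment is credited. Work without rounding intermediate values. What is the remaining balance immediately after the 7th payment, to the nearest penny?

£1,422.57

Monthly rate r = 18.2%/12 = 1.51667% = 0.0151667.
Each month: B ← B·(1+r) − £50.00.
Month 1: interest £24.42; balance after payment £1,584.42.
Month 2: interest £24.03; balance after payment £1,558.45.
Month 3: interest £23.64; balance after payment £1,532.09.
Month 4: interest £23.24; balance after payment £1,505.32.
Month 5: interest £22.83; balance after payment £1,478.15.
Month 6: interest £22.42; balance after payment £1,450.57.
Month 7: interest £22.00; balance after payment £1,422.57.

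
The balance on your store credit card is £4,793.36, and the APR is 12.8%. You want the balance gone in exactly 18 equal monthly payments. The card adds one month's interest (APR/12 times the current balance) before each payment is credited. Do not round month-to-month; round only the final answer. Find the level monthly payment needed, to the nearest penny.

Monthly rate r = 12.8%/12 = 1.06667% = 0.0106667.
Level-payment amortization: P = B₀·r / (1 − (1+r)^(−n)) = 4793.36·0.0106667 / (1 − 1.01067^(−18)).
Denominator 1 − (1+r)^(−18) = 0.173853553.
P = 51.1292 / 0.173853553 ≈ 294.09.

£294.09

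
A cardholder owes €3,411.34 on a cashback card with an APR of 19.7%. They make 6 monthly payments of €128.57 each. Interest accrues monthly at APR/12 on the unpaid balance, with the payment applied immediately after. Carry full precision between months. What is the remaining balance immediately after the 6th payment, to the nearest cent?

€2,957.67

Monthly rate r = 19.7%/12 = 1.64167% = 0.0164167.
Each month: B ← B·(1+r) − €128.57.
Month 1: interest €56.00; balance after payment €3,338.77.
Month 2: interest €54.81; balance after payment €3,265.01.
Month 3: interest €53.60; balance after payment €3,190.05.
Month 4: interest €52.37; balance after payment €3,113.84.
Month 5: interest €51.12; balance after payment €3,036.39.
Month 6: interest €49.85; balance after payment €2,957.67.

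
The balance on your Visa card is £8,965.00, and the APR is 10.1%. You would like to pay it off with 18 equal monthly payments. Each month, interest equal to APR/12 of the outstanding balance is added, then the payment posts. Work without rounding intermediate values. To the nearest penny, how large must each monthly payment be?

Monthly rate r = 10.1%/12 = 0.841667% = 0.00841667.
Level-payment amortization: P = B₀·r / (1 − (1+r)^(−n)) = 8965.00·0.00841667 / (1 − 1.00842^(−18)).
Denominator 1 − (1+r)^(−18) = 0.140037068.
P = 75.4554 / 0.140037068 ≈ 538.82.

£538.82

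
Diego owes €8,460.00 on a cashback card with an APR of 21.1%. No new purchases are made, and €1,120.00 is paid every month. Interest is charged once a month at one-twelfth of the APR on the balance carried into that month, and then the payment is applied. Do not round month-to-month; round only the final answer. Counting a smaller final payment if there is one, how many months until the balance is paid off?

9 payments

Monthly rate r = 21.1%/12 = 1.75833% = 0.0175833.
Recurrence: B ← B·(1+r) − €1,120.00.
Month 1: interest €148.76; balance after payment €7,488.75.
Month 2: interest €131.68; balance after payment €6,500.43.
Closed form: n = −ln(1 − rB₀/P)/ln(1+r) = −ln(0.86718)/ln(1.01758) ≈ 8.176, so the balance reaches zero during payment 9.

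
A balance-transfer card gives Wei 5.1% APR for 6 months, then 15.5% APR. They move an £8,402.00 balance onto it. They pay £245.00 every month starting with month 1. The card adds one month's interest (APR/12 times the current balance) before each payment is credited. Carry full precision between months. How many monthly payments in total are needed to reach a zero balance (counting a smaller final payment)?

43 months

Promo months 1–6 at r₀ = 5.1%/12 = 0.00425; months 7+ at r₁ = 15.5%/12 = 0.0129167.
After month 6: iterate B ← B·(1+r₀) − £245.00 for 6 months → £7,132.83.
Then at r₁ with £245.00/mo: n₂ = −ln(1 − r₁·B/P)/ln(1+r₁) ≈ 36.75 → 37 more payments.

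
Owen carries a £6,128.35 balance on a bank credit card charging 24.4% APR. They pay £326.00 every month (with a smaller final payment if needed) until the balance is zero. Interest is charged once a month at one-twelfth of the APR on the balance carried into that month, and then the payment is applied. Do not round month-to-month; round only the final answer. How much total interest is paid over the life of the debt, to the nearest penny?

£1,672.35

Monthly rate r = 24.4%/12 = 2.03333% = 0.0203333.
Payoff takes n = ⌈−ln(1 − rB₀/P)/ln(1+r)⌉ = ⌈23.928⌉ = 24 payments; the last is £302.70.
Total paid = 23·£326.00 + £302.70 = £7,800.70.
Total interest = total paid − principal = £7,800.70 − £6,128.35 = £1,672.35.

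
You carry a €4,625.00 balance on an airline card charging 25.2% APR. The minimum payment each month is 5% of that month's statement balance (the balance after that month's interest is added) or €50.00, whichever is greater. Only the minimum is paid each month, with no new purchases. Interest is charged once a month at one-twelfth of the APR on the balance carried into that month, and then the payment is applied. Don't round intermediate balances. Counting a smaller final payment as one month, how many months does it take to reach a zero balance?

Monthly rate r = 25.2%/12 = 2.1% = 0.021.
While 5% of the post-interest balance exceeds €50.00, each month B ← (B·(1+r))·(1 − 0.05), i.e. B shrinks by the factor (1+r)·0.95 = 0.96995.
This holds for months 1–51. Entering month 52 the balance is €975.73; 5% of the post-interest balance is now below €50.00, so the flat €50.00 minimum applies from here.
From month 52 a fixed €50.00 at rate r clears €975.73 in 26 more payments. Total: 51 + 26 = 77 months.

77 months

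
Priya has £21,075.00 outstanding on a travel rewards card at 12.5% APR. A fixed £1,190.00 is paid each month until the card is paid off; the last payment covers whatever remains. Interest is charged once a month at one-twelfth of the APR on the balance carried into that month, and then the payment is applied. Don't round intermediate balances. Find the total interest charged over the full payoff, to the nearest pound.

Monthly rate r = 12.5%/12 = 1.04167% = 0.0104167.
Payoff takes n = ⌈−ln(1 − rB₀/P)/ln(1+r)⌉ = ⌈19.679⌉ = 20 payments; the last is £809.36.
Total paid = 19·£1,190.00 + £809.36 = £23,419.36.
Total interest = total paid − principal = £23,419.36 − £21,075.00 = £2,344.36.

£2,344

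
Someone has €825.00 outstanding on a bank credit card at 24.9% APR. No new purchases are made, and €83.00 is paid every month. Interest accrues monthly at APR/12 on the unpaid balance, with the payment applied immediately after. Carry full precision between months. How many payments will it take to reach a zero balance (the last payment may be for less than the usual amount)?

12 months

Monthly rate r = 24.9%/12 = 2.075% = 0.02075.
Recurrence: B ← B·(1+r) − €83.00.
Month 1: interest €17.12; balance after payment €759.12.
Month 2: interest €15.75; balance after payment €691.87.
Closed form: n = −ln(1 − rB₀/P)/ln(1+r) = −ln(0.79375)/ln(1.02075) ≈ 11.247, so the balance reaches zero during payment 12.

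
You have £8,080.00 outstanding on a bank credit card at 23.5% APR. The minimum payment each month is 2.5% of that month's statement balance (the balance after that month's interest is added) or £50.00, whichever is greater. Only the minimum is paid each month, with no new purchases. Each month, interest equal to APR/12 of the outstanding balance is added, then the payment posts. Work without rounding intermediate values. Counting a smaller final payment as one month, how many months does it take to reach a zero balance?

315 months

Monthly rate r = 23.5%/12 = 1.95833% = 0.0195833.
While 2.5% of the post-interest balance exceeds £50.00, each month B ← (B·(1+r))·(1 − 0.025), i.e. B shrinks by the factor (1+r)·0.975 = 0.99409.
This holds for months 1–239. Entering month 240 the balance is £1,961.31; 2.5% of the post-interest balance is now below £50.00, so the flat £50.00 minimum applies from here.
From month 240 a fixed £50.00 at rate r clears £1,961.31 in 76 more payments. Total: 239 + 76 = 315 months.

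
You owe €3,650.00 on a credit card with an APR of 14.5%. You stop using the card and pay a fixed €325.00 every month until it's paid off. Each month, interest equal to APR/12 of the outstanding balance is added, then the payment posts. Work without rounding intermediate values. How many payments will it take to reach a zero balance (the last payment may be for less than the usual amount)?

13 months

Monthly rate r = 14.5%/12 = 1.20833% = 0.0120833.
Recurrence: B ← B·(1+r) − €325.00.
Month 1: interest €44.10; balance after payment €3,369.10.
Month 2: interest €40.71; balance after payment €3,084.81.
Closed form: n = −ln(1 − rB₀/P)/ln(1+r) = −ln(0.86429)/ln(1.01208) ≈ 12.142, so the balance reaches zero during payment 13.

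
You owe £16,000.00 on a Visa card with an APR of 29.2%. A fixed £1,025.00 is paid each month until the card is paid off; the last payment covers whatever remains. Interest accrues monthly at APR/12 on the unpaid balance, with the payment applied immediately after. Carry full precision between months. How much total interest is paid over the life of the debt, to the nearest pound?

£4,371

Monthly rate r = 29.2%/12 = 2.43333% = 0.0243333.
Payoff takes n = ⌈−ln(1 − rB₀/P)/ln(1+r)⌉ = ⌈19.872⌉ = 20 payments; the last is £895.64.
Total paid = 19·£1,025.00 + £895.64 = £20,370.64.
Total interest = total paid − principal = £20,370.64 − £16,000.00 = £4,370.64.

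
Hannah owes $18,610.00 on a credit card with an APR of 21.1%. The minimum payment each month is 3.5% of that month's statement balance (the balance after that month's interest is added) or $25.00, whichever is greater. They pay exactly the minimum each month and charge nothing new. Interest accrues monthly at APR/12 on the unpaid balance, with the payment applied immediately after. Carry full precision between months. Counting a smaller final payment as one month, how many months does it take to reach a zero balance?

Monthly rate r = 21.1%/12 = 1.75833% = 0.0175833.
While 3.5% of the post-interest balance exceeds $25.00, each month B ← (B·(1+r))·(1 − 0.035), i.e. B shrinks by the factor (1+r)·0.965 = 0.98197.
This holds for months 1–181. Entering month 182 the balance is $690.81; 3.5% of the post-interest balance is now below $25.00, so the flat $25.00 minimum applies from here.
From month 182 a fixed $25.00 at rate r clears $690.81 in 39 more payments. Total: 181 + 39 = 220 months.

220 months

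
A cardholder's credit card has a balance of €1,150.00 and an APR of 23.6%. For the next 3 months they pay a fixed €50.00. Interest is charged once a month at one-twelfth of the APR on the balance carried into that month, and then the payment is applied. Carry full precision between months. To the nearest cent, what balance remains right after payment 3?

Monthly rate r = 23.6%/12 = 1.96667% = 0.0196667.
Each month: B ← B·(1+r) − €50.00.
Month 1: interest €22.62; balance after payment €1,122.62.
Month 2: interest €22.08; balance after payment €1,094.69.
Month 3: interest €21.53; balance after payment €1,066.22.

€1,066.22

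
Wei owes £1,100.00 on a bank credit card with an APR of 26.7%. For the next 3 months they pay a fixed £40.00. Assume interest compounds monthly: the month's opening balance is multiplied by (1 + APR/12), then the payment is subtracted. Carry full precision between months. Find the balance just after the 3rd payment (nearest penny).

£1,052.38

Monthly rate r = 26.7%/12 = 2.225% = 0.02225.
Each month: B ← B·(1+r) − £40.00.
Month 1: interest £24.47; balance after payment £1,084.47.
Month 2: interest £24.13; balance after payment £1,068.60.
Month 3: interest £23.78; balance after payment £1,052.38.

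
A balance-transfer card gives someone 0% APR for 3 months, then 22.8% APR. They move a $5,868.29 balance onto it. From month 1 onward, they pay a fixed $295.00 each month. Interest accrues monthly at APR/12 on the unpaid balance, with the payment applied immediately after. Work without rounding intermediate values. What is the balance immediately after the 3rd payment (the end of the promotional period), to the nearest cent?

Promo months 1–3 at r₀ = 0%/12 = 0; months 4+ at r₁ = 22.8%/12 = 0.019.
After month 3 (no interest yet): B = $5,868.29 − 3·$295.00 = $4,983.29.

$4,983.29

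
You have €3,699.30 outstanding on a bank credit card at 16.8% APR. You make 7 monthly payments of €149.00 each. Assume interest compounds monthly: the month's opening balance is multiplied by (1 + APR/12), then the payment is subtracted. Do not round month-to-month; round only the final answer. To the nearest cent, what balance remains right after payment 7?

€2,989.58

Monthly rate r = 16.8%/12 = 1.4% = 0.014.
Each month: B ← B·(1+r) − €149.00.
Month 1: interest €51.79; balance after payment €3,602.09.
Month 2: interest €50.43; balance after payment €3,503.52.
Month 3: interest €49.05; balance after payment €3,403.57.
Month 4: interest €47.65; balance after payment €3,302.22.
Month 5: interest €46.23; balance after payment €3,199.45.
Month 6: interest €44.79; balance after payment €3,095.24.
Month 7: interest €43.33; balance after payment €2,989.58.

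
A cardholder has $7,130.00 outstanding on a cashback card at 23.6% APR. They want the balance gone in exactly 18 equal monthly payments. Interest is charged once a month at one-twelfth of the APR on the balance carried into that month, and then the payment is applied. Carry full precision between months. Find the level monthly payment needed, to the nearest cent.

Monthly rate r = 23.6%/12 = 1.96667% = 0.0196667.
Level-payment amortization: P = B₀·r / (1 − (1+r)^(−n)) = 7130.00·0.0196667 / (1 − 1.01967^(−18)).
Denominator 1 − (1+r)^(−18) = 0.295709226.
P = 140.223 / 0.295709226 ≈ 474.19.

$474.19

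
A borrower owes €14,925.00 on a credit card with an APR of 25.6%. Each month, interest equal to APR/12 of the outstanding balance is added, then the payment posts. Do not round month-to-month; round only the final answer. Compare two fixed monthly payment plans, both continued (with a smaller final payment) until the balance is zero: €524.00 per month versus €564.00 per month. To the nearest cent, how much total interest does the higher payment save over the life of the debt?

Monthly rate r = 25.6%/12 = 2.13333% = 0.0213333.
At €524.00/mo: n = ⌈−ln(1 − rB₀/P)/ln(1+r)⌉ = 45 payments (last €169.13); total interest = total paid − €14,925.00 = €8,300.13.
At €564.00/mo: 40 payments (last €217.84); total interest €7,288.84.
Interest saved = €8,300.13 − €7,288.84 = €1,011.29.

€1,011.29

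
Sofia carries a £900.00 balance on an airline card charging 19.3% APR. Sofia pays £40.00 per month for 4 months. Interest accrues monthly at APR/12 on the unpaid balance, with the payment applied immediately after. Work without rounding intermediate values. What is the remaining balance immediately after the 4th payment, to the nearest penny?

Monthly rate r = 19.3%/12 = 1.60833% = 0.0160833.
Each month: B ← B·(1+r) − £40.00.
Month 1: interest £14.48; balance after payment £874.48.
Month 2: interest £14.06; balance after payment £848.54.
Month 3: interest £13.65; balance after payment £822.19.
Month 4: interest £13.22; balance after payment £795.41.

£795.41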